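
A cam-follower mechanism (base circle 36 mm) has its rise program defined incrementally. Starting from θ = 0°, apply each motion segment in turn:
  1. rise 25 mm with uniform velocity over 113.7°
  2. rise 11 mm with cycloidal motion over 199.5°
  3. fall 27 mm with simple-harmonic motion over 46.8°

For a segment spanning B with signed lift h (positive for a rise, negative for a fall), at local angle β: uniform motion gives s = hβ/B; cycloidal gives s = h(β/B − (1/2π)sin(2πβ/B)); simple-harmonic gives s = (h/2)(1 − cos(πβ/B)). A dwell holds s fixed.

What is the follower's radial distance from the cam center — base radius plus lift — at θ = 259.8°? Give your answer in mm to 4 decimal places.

seg 1 [0°–113.7°] uniform, h=25: full span → s += 25 → s = 25.0000
seg 2 [113.7°–313.2°] cycloidal, h=11: θ=259.8° here. β=146.1, B=199.5. 11·(0.7323 − sin(2π·0.7323)/(2π)) = 9.7956 → s = 34.7956
radial distance = base radius + s = 36 + 34.7956 = 70.7956

70.7956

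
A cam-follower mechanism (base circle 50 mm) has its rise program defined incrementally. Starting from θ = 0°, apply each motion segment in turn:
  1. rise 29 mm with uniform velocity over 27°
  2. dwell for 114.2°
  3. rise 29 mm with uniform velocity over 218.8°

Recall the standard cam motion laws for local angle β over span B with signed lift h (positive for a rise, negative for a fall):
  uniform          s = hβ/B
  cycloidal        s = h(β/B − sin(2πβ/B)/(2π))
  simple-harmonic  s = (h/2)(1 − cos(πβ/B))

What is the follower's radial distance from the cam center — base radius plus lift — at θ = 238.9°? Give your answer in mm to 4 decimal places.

seg 1 [0°–27°] uniform, h=29: full span → s += 29 → s = 29.0000
seg 2 [27°–141.2°] dwell: s stays 29.0000
seg 3 [141.2°–360°] uniform, h=29: θ=238.9° here. β=97.7, B=218.8. 29·97.7/218.8 = 12.9493 → s = 41.9493
radial distance = base radius + s = 50 + 41.9493 = 91.9493

91.9493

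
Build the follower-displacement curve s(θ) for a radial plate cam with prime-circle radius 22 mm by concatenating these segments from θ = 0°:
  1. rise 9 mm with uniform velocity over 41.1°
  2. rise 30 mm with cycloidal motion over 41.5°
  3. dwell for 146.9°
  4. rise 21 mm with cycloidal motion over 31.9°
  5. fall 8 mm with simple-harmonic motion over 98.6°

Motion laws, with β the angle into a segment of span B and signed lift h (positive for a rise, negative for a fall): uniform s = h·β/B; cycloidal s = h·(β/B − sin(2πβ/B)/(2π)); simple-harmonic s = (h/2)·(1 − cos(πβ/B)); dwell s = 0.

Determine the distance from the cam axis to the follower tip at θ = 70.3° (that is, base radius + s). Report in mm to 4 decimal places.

seg 1 [0°–41.1°] uniform, h=9: full span → s += 9 → s = 9.0000
seg 2 [41.1°–82.6°] cycloidal, h=30: θ=70.3° here. β=29.2, B=41.5. 30·(0.7036 − sin(2π·0.7036)/(2π)) = 25.6817 → s = 34.6817
radial distance = base radius + s = 22 + 34.6817 = 56.6817

56.6817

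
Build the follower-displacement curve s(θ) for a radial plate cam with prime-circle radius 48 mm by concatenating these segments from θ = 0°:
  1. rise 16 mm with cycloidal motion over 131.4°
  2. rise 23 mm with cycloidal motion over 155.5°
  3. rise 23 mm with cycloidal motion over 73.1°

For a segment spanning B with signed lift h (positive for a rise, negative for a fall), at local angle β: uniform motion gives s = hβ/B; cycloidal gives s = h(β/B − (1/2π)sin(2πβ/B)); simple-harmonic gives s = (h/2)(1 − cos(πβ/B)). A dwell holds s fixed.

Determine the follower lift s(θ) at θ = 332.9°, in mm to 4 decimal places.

seg 1 [0°–131.4°] cycloidal, h=16: full span → s += 16 → s = 16.0000
seg 2 [131.4°–286.9°] cycloidal, h=23: full span → s += 23 → s = 39.0000
seg 3 [286.9°–360°] cycloidal, h=23: θ=332.9° here. β=46, B=73.1. 23·(0.6293 − sin(2π·0.6293)/(2π)) = 17.1303 → s = 56.1303

56.1303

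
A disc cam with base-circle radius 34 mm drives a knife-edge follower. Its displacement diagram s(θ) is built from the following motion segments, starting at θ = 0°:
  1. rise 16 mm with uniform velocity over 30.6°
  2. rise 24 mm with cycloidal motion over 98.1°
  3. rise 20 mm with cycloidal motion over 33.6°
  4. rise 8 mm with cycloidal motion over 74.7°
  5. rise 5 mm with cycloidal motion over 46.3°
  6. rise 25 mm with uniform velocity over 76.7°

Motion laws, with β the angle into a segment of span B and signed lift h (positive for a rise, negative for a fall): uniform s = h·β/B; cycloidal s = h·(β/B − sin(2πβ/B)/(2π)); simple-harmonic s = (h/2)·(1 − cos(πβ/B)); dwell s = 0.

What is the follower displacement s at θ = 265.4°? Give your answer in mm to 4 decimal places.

seg 1 [0°–30.6°] uniform, h=16: full span → s += 16 → s = 16.0000
seg 2 [30.6°–128.7°] cycloidal, h=24: full span → s += 24 → s = 40.0000
seg 3 [128.7°–162.3°] cycloidal, h=20: full span → s += 20 → s = 60.0000
seg 4 [162.3°–237°] cycloidal, h=8: full span → s += 8 → s = 68.0000
seg 5 [237°–283.3°] cycloidal, h=5: θ=265.4° here. β=28.4, B=46.3. 5·(0.6134 − sin(2π·0.6134)/(2π)) = 3.5871 → s = 71.5871

71.5871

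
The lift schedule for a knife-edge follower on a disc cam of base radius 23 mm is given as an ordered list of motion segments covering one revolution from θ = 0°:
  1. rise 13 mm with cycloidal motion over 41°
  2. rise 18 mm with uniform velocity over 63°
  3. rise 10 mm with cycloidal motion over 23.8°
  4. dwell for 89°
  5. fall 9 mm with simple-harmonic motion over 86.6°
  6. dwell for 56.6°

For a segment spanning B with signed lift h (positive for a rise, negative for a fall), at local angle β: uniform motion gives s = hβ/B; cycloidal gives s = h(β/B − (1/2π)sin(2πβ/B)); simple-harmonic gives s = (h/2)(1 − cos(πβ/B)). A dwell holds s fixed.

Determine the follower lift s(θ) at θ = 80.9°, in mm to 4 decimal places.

seg 1 [0°–41°] cycloidal, h=13: full span → s += 13 → s = 13.0000
seg 2 [41°–104°] uniform, h=18: θ=80.9° here. β=39.9, B=63. 18·39.9/63 = 11.4000 → s = 24.4000

24.4000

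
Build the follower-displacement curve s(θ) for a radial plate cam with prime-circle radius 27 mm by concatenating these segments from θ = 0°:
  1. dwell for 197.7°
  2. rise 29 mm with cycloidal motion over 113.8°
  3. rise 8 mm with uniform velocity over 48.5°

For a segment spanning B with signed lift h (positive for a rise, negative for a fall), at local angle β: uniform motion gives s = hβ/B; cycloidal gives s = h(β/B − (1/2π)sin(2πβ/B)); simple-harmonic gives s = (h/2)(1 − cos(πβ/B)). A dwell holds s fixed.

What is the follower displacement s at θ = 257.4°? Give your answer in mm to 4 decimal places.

seg 1 [0°–197.7°] dwell: s stays 0.0000
seg 2 [197.7°–311.5°] cycloidal, h=29: θ=257.4° here. β=59.7, B=113.8. 29·(0.5246 − sin(2π·0.5246)/(2π)) = 15.9242 → s = 15.9242

15.9242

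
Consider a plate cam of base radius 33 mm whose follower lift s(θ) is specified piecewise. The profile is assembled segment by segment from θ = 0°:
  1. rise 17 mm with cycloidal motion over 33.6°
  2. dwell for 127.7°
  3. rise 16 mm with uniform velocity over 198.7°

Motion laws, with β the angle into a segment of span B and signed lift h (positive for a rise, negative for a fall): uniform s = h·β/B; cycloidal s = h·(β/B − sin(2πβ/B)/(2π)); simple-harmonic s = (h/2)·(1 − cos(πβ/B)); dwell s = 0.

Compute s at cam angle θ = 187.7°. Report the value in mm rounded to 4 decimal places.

seg 1 [0°–33.6°] cycloidal, h=17: full span → s += 17 → s = 17.0000
seg 2 [33.6°–161.3°] dwell: s stays 17.0000
seg 3 [161.3°–360°] uniform, h=16: θ=187.7° here. β=26.4, B=198.7. 16·26.4/198.7 = 2.1258 → s = 19.1258

19.1258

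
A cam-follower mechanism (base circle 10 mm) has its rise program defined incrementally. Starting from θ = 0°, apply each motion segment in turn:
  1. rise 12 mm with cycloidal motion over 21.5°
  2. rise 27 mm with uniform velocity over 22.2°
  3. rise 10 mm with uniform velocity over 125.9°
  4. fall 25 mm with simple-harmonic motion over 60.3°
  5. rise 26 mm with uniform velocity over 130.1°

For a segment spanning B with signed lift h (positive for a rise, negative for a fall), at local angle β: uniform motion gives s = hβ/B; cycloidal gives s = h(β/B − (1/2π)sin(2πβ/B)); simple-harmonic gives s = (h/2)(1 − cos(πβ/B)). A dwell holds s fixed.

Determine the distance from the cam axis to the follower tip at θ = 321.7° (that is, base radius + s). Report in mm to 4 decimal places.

seg 1 [0°–21.5°] cycloidal, h=12: full span → s += 12 → s = 12.0000
seg 2 [21.5°–43.7°] uniform, h=27: full span → s += 27 → s = 39.0000
seg 3 [43.7°–169.6°] uniform, h=10: full span → s += 10 → s = 49.0000
seg 4 [169.6°–229.9°] simple-harmonic, h=-25: full span → s += -25 → s = 24.0000
seg 5 [229.9°–360°] uniform, h=26: θ=321.7° here. β=91.8, B=130.1. 26·91.8/130.1 = 18.3459 → s = 42.3459
radial distance = base radius + s = 10 + 42.3459 = 52.3459

52.3459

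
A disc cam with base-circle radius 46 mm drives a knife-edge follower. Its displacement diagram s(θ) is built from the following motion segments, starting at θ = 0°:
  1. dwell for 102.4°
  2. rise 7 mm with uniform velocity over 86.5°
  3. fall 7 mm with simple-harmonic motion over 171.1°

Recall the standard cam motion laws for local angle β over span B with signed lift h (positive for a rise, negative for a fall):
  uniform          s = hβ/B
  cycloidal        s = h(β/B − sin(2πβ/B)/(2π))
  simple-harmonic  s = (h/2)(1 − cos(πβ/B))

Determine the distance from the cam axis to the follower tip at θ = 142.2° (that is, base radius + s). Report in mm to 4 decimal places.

seg 1 [0°–102.4°] dwell: s stays 0.0000
seg 2 [102.4°–188.9°] uniform, h=7: θ=142.2° here. β=39.8, B=86.5. 7·39.8/86.5 = 3.2208 → s = 3.2208
radial distance = base radius + s = 46 + 3.2208 = 49.2208

49.2208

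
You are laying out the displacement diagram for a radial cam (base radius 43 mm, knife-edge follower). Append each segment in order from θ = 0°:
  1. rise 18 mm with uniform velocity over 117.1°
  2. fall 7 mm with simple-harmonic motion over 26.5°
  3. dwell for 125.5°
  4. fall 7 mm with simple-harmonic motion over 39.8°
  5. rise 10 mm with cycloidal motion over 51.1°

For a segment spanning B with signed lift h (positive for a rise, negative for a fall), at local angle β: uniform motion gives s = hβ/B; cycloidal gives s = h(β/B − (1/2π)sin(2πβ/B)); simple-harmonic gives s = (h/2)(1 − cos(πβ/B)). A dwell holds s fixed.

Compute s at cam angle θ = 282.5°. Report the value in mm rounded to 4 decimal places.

seg 1 [0°–117.1°] uniform, h=18: full span → s += 18 → s = 18.0000
seg 2 [117.1°–143.6°] simple-harmonic, h=-7: full span → s += -7 → s = 11.0000
seg 3 [143.6°–269.1°] dwell: s stays 11.0000
seg 4 [269.1°–308.9°] simple-harmonic, h=-7: θ=282.5° here. β=13.4, B=39.8. -7/2·(1 − cos(π·0.3367)) = -1.7820 → s = 9.2180

9.2180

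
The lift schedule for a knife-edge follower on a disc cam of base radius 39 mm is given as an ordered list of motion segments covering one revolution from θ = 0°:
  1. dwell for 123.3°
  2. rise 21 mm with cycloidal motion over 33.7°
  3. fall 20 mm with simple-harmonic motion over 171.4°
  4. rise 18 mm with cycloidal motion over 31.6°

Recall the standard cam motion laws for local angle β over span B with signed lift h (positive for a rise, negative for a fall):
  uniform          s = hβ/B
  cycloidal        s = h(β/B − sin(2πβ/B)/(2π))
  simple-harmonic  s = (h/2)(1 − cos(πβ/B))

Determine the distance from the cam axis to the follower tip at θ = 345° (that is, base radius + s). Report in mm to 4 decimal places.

seg 1 [0°–123.3°] dwell: s stays 0.0000
seg 2 [123.3°–157°] cycloidal, h=21: full span → s += 21 → s = 21.0000
seg 3 [157°–328.4°] simple-harmonic, h=-20: full span → s += -20 → s = 1.0000
seg 4 [328.4°–360°] cycloidal, h=18: θ=345° here. β=16.6, B=31.6. 18·(0.5253 − sin(2π·0.5253)/(2π)) = 9.9095 → s = 10.9095
radial distance = base radius + s = 39 + 10.9095 = 49.9095

49.9095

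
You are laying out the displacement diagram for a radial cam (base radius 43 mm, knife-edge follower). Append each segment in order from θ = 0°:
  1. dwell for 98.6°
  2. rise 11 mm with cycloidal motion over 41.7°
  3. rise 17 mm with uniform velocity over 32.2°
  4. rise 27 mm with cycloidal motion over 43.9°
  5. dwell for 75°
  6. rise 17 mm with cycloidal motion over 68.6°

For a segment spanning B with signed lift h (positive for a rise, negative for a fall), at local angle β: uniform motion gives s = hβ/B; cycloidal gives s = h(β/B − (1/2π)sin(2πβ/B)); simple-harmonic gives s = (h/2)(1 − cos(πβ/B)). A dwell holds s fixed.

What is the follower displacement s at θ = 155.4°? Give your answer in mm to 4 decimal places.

seg 1 [0°–98.6°] dwell: s stays 0.0000
seg 2 [98.6°–140.3°] cycloidal, h=11: full span → s += 11 → s = 11.0000
seg 3 [140.3°–172.5°] uniform, h=17: θ=155.4° here. β=15.1, B=32.2. 17·15.1/32.2 = 7.9720 → s = 18.9720

18.9720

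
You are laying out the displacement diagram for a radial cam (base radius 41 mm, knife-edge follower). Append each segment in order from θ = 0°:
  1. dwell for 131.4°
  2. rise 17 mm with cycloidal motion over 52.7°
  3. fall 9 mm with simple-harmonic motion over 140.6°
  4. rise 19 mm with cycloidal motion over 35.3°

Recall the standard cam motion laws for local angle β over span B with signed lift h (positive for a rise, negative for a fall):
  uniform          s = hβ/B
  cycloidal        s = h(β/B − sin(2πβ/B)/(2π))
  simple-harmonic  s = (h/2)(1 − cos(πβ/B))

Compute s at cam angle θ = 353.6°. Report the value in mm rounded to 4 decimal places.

seg 1 [0°–131.4°] dwell: s stays 0.0000
seg 2 [131.4°–184.1°] cycloidal, h=17: full span → s += 17 → s = 17.0000
seg 3 [184.1°–324.7°] simple-harmonic, h=-9: full span → s += -9 → s = 8.0000
seg 4 [324.7°–360°] cycloidal, h=19: θ=353.6° here. β=28.9, B=35.3. 19·(0.8187 − sin(2π·0.8187)/(2π)) = 18.3018 → s = 26.3018

26.3018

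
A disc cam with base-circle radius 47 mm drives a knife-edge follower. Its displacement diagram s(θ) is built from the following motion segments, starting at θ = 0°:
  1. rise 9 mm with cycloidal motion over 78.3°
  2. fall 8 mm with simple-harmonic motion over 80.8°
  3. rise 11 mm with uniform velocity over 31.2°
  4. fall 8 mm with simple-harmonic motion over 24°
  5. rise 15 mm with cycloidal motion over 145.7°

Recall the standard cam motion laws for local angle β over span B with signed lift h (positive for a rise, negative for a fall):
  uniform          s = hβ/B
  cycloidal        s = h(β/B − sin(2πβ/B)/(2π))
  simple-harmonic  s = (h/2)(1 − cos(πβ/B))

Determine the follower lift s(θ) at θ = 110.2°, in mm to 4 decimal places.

seg 1 [0°–78.3°] cycloidal, h=9: full span → s += 9 → s = 9.0000
seg 2 [78.3°–159.1°] simple-harmonic, h=-8: θ=110.2° here. β=31.9, B=80.8. -8/2·(1 − cos(π·0.3948)) = -2.7020 → s = 6.2980

6.2980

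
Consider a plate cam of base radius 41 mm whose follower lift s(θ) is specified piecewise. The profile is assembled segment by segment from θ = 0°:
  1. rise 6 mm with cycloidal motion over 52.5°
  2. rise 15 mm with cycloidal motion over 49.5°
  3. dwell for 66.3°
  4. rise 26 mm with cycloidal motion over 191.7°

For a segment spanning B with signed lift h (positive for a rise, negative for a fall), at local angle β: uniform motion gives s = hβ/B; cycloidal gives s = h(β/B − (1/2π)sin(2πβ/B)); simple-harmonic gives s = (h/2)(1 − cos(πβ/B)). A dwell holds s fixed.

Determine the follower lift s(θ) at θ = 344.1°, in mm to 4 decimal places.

seg 1 [0°–52.5°] cycloidal, h=6: full span → s += 6 → s = 6.0000
seg 2 [52.5°–102°] cycloidal, h=15: full span → s += 15 → s = 21.0000
seg 3 [102°–168.3°] dwell: s stays 21.0000
seg 4 [168.3°–360°] cycloidal, h=26: θ=344.1° here. β=175.8, B=191.7. 26·(0.9171 − sin(2π·0.9171)/(2π)) = 25.9037 → s = 46.9037

46.9037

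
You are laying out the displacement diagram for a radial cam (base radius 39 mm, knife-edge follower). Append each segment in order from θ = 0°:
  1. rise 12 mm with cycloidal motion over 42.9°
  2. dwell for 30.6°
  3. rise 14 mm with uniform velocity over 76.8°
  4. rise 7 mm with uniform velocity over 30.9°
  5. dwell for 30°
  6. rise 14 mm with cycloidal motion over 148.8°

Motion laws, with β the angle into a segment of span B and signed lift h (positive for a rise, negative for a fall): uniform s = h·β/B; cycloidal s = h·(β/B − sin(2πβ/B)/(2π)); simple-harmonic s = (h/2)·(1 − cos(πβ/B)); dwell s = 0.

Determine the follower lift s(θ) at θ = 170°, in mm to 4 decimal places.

seg 1 [0°–42.9°] cycloidal, h=12: full span → s += 12 → s = 12.0000
seg 2 [42.9°–73.5°] dwell: s stays 12.0000
seg 3 [73.5°–150.3°] uniform, h=14: full span → s += 14 → s = 26.0000
seg 4 [150.3°–181.2°] uniform, h=7: θ=170° here. β=19.7, B=30.9. 7·19.7/30.9 = 4.4628 → s = 30.4628

30.4628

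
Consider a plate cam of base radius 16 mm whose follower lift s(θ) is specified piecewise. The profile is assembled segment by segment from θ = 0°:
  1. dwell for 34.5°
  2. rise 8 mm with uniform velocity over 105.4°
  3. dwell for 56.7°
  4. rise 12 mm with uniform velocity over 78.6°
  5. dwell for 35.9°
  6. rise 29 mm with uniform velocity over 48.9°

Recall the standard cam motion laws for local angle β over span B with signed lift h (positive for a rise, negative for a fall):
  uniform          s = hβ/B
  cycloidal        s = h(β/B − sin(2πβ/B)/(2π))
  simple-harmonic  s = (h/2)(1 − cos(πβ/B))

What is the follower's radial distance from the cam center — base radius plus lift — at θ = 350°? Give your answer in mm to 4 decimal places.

seg 1 [0°–34.5°] dwell: s stays 0.0000
seg 2 [34.5°–139.9°] uniform, h=8: full span → s += 8 → s = 8.0000
seg 3 [139.9°–196.6°] dwell: s stays 8.0000
seg 4 [196.6°–275.2°] uniform, h=12: full span → s += 12 → s = 20.0000
seg 5 [275.2°–311.1°] dwell: s stays 20.0000
seg 6 [311.1°–360°] uniform, h=29: θ=350° here. β=38.9, B=48.9. 29·38.9/48.9 = 23.0695 → s = 43.0695
radial distance = base radius + s = 16 + 43.0695 = 59.0695

59.0695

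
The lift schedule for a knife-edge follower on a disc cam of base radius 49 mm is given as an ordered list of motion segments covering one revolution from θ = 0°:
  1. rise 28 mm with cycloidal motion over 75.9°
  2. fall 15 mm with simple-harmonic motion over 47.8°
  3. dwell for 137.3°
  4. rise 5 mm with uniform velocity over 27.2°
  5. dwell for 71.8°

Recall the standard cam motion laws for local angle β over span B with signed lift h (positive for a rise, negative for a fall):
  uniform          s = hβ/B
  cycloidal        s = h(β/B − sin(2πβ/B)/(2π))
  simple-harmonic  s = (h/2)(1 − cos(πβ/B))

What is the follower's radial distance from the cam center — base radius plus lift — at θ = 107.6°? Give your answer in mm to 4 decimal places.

seg 1 [0°–75.9°] cycloidal, h=28: full span → s += 28 → s = 28.0000
seg 2 [75.9°–123.7°] simple-harmonic, h=-15: θ=107.6° here. β=31.7, B=47.8. -15/2·(1 − cos(π·0.6632)) = -11.1786 → s = 16.8214
radial distance = base radius + s = 49 + 16.8214 = 65.8214

65.8214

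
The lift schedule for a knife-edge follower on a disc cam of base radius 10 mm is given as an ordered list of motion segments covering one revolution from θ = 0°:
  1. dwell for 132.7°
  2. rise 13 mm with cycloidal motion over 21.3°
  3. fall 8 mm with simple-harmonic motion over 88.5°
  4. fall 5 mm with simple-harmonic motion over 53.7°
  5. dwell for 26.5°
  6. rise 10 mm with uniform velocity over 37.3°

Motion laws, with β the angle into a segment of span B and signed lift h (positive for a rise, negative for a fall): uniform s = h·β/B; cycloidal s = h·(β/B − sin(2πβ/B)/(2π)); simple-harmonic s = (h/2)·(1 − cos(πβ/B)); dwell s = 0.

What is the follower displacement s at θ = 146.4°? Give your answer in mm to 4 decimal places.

seg 1 [0°–132.7°] dwell: s stays 0.0000
seg 2 [132.7°–154°] cycloidal, h=13: θ=146.4° here. β=13.7, B=21.3. 13·(0.6432 − sin(2π·0.6432)/(2π)) = 9.9818 → s = 9.9818

9.9818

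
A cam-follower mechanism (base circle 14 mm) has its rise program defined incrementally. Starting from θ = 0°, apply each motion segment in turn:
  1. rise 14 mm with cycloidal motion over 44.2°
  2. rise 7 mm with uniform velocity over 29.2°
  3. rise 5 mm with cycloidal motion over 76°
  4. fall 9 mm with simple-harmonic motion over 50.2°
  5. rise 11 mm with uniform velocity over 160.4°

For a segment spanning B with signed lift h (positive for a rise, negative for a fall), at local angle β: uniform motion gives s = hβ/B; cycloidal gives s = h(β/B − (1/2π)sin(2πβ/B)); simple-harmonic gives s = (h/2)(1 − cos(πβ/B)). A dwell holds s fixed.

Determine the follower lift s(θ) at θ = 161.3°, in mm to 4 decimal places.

seg 1 [0°–44.2°] cycloidal, h=14: full span → s += 14 → s = 14.0000
seg 2 [44.2°–73.4°] uniform, h=7: full span → s += 7 → s = 21.0000
seg 3 [73.4°–149.4°] cycloidal, h=5: full span → s += 5 → s = 26.0000
seg 4 [149.4°–199.6°] simple-harmonic, h=-9: θ=161.3° here. β=11.9, B=50.2. -9/2·(1 − cos(π·0.2371)) = -1.1913 → s = 24.8087

24.8087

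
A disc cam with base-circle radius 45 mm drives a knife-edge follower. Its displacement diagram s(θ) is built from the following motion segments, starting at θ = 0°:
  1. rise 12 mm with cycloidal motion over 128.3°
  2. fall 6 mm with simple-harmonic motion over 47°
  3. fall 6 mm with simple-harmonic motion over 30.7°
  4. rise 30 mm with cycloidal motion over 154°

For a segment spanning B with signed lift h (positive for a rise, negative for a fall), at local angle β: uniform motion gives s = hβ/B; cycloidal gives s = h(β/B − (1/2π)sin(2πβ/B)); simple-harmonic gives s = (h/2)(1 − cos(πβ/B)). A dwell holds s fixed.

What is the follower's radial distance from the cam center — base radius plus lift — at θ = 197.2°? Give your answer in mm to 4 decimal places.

seg 1 [0°–128.3°] cycloidal, h=12: full span → s += 12 → s = 12.0000
seg 2 [128.3°–175.3°] simple-harmonic, h=-6: full span → s += -6 → s = 6.0000
seg 3 [175.3°–206°] simple-harmonic, h=-6: θ=197.2° here. β=21.9, B=30.7. -6/2·(1 − cos(π·0.7134)) = -4.8636 → s = 1.1364
radial distance = base radius + s = 45 + 1.1364 = 46.1364

46.1364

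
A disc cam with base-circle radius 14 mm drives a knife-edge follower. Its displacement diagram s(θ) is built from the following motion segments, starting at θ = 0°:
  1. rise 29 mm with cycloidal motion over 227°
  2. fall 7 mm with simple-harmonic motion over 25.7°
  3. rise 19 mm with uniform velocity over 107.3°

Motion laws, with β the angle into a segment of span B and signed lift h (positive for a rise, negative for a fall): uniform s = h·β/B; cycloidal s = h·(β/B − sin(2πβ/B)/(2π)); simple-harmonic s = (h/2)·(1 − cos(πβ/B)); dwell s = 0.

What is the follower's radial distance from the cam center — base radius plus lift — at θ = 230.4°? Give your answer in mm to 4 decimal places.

seg 1 [0°–227°] cycloidal, h=29: full span → s += 29 → s = 29.0000
seg 2 [227°–252.7°] simple-harmonic, h=-7: θ=230.4° here. β=3.4, B=25.7. -7/2·(1 − cos(π·0.1323)) = -0.2980 → s = 28.7020
radial distance = base radius + s = 14 + 28.7020 = 42.7020

42.7020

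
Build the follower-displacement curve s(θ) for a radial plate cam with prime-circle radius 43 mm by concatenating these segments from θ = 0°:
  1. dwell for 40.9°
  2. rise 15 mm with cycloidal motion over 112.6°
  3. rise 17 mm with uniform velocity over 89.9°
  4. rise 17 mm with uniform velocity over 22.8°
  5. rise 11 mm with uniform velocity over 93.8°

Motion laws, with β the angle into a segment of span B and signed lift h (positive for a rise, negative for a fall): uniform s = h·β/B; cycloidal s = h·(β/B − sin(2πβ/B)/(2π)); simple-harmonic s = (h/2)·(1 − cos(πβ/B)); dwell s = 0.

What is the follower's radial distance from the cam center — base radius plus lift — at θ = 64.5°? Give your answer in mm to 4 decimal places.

seg 1 [0°–40.9°] dwell: s stays 0.0000
seg 2 [40.9°–153.5°] cycloidal, h=15: θ=64.5° here. β=23.6, B=112.6. 15·(0.2096 − sin(2π·0.2096)/(2π)) = 0.8331 → s = 0.8331
radial distance = base radius + s = 43 + 0.8331 = 43.8331

43.8331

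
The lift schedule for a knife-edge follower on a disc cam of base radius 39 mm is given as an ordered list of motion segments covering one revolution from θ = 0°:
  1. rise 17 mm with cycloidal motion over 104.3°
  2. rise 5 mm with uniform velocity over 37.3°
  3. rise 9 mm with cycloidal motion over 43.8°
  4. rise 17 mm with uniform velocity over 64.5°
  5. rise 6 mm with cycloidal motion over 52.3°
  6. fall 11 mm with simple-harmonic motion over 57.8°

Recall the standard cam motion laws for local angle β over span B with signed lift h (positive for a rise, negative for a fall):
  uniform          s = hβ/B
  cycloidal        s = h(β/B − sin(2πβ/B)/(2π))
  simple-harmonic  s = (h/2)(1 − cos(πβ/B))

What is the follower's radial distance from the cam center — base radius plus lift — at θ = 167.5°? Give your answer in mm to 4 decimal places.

seg 1 [0°–104.3°] cycloidal, h=17: full span → s += 17 → s = 17.0000
seg 2 [104.3°–141.6°] uniform, h=5: full span → s += 5 → s = 22.0000
seg 3 [141.6°–185.4°] cycloidal, h=9: θ=167.5° here. β=25.9, B=43.8. 9·(0.5913 − sin(2π·0.5913)/(2π)) = 6.0995 → s = 28.0995
radial distance = base radius + s = 39 + 28.0995 = 67.0995

67.0995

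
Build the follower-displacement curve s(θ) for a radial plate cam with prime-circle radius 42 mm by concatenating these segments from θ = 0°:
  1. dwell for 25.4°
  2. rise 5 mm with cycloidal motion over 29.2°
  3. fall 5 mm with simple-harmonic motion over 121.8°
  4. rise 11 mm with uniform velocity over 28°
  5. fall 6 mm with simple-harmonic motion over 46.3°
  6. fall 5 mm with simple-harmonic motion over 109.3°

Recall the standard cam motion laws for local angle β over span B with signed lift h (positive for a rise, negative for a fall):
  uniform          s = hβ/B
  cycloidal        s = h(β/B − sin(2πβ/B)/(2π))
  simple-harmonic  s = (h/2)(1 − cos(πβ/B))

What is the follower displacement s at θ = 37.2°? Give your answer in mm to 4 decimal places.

seg 1 [0°–25.4°] dwell: s stays 0.0000
seg 2 [25.4°–54.6°] cycloidal, h=5: θ=37.2° here. β=11.8, B=29.2. 5·(0.4041 − sin(2π·0.4041)/(2π)) = 1.5696 → s = 1.5696

1.5696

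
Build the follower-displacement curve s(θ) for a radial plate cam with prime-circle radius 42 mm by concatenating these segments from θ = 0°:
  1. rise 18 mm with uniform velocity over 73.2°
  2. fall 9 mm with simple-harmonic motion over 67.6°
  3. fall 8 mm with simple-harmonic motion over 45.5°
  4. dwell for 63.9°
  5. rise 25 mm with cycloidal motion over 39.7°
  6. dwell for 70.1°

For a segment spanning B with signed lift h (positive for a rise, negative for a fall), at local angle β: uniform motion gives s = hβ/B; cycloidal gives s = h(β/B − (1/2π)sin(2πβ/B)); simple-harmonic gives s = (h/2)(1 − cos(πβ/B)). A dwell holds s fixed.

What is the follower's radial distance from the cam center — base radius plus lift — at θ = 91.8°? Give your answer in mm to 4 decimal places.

seg 1 [0°–73.2°] uniform, h=18: full span → s += 18 → s = 18.0000
seg 2 [73.2°–140.8°] simple-harmonic, h=-9: θ=91.8° here. β=18.6, B=67.6. -9/2·(1 − cos(π·0.2751)) = -1.5791 → s = 16.4209
radial distance = base radius + s = 42 + 16.4209 = 58.4209

58.4209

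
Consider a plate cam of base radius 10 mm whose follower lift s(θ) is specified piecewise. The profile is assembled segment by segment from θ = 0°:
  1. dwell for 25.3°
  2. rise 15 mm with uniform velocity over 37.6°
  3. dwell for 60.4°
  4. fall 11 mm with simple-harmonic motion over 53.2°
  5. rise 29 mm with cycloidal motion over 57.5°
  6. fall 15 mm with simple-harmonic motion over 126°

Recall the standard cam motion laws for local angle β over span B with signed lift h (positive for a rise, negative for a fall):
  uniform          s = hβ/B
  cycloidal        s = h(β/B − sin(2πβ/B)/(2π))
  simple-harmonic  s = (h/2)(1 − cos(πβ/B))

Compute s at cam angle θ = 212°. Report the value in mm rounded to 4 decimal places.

seg 1 [0°–25.3°] dwell: s stays 0.0000
seg 2 [25.3°–62.9°] uniform, h=15: full span → s += 15 → s = 15.0000
seg 3 [62.9°–123.3°] dwell: s stays 15.0000
seg 4 [123.3°–176.5°] simple-harmonic, h=-11: full span → s += -11 → s = 4.0000
seg 5 [176.5°–234°] cycloidal, h=29: θ=212° here. β=35.5, B=57.5. 29·(0.6174 − sin(2π·0.6174)/(2π)) = 21.0083 → s = 25.0083

25.0083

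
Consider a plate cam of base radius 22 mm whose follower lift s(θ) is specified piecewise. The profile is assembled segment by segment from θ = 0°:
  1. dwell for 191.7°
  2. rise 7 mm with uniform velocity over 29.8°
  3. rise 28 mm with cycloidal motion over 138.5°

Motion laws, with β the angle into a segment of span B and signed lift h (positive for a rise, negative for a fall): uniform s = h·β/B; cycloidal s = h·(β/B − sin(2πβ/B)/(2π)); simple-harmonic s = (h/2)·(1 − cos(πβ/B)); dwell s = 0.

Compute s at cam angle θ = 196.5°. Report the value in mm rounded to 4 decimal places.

seg 1 [0°–191.7°] dwell: s stays 0.0000
seg 2 [191.7°–221.5°] uniform, h=7: θ=196.5° here. β=4.8, B=29.8. 7·4.8/29.8 = 1.1275 → s = 1.1275

1.1275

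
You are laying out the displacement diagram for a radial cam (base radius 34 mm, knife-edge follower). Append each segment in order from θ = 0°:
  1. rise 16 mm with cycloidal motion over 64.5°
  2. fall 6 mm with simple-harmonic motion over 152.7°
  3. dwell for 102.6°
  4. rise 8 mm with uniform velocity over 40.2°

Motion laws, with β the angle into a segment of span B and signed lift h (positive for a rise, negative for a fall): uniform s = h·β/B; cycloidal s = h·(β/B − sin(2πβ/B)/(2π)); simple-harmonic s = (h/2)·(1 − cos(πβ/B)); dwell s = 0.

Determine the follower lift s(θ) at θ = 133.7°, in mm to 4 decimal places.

seg 1 [0°–64.5°] cycloidal, h=16: full span → s += 16 → s = 16.0000
seg 2 [64.5°–217.2°] simple-harmonic, h=-6: θ=133.7° here. β=69.2, B=152.7. -6/2·(1 − cos(π·0.4532)) = -2.5603 → s = 13.4397

13.4397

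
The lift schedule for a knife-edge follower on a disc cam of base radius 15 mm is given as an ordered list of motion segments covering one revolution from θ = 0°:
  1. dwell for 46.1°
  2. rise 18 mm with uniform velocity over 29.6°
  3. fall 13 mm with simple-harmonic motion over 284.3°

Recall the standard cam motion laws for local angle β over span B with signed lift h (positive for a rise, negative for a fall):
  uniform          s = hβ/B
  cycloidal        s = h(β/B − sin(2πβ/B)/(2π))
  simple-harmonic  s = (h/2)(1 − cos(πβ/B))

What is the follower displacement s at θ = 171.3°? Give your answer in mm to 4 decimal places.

seg 1 [0°–46.1°] dwell: s stays 0.0000
seg 2 [46.1°–75.7°] uniform, h=18: full span → s += 18 → s = 18.0000
seg 3 [75.7°–360°] simple-harmonic, h=-13: θ=171.3° here. β=95.6, B=284.3. -13/2·(1 − cos(π·0.3363)) = -3.3020 → s = 14.6980

14.6980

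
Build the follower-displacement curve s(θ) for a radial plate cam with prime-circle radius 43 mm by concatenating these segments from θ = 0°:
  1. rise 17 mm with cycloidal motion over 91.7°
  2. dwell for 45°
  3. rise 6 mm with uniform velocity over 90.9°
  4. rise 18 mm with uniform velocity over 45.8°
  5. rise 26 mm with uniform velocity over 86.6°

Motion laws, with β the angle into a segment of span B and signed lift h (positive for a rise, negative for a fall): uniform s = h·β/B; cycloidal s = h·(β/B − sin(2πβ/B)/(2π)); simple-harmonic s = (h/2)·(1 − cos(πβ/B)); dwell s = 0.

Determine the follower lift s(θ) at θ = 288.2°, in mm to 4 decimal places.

seg 1 [0°–91.7°] cycloidal, h=17: full span → s += 17 → s = 17.0000
seg 2 [91.7°–136.7°] dwell: s stays 17.0000
seg 3 [136.7°–227.6°] uniform, h=6: full span → s += 6 → s = 23.0000
seg 4 [227.6°–273.4°] uniform, h=18: full span → s += 18 → s = 41.0000
seg 5 [273.4°–360°] uniform, h=26: θ=288.2° here. β=14.8, B=86.6. 26·14.8/86.6 = 4.4434 → s = 45.4434

45.4434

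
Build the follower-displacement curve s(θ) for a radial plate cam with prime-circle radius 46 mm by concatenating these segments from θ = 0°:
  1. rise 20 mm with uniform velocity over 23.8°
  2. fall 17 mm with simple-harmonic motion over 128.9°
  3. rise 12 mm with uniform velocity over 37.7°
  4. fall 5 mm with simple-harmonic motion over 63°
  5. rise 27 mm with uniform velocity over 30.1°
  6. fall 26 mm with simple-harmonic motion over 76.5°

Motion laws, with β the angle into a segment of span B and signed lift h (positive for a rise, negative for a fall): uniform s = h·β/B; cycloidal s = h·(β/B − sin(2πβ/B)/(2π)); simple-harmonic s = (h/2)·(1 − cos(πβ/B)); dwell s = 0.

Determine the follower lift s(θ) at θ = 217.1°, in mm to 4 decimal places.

seg 1 [0°–23.8°] uniform, h=20: full span → s += 20 → s = 20.0000
seg 2 [23.8°–152.7°] simple-harmonic, h=-17: full span → s += -17 → s = 3.0000
seg 3 [152.7°–190.4°] uniform, h=12: full span → s += 12 → s = 15.0000
seg 4 [190.4°–253.4°] simple-harmonic, h=-5: θ=217.1° here. β=26.7, B=63. -5/2·(1 − cos(π·0.4238)) = -1.9073 → s = 13.0927

13.0927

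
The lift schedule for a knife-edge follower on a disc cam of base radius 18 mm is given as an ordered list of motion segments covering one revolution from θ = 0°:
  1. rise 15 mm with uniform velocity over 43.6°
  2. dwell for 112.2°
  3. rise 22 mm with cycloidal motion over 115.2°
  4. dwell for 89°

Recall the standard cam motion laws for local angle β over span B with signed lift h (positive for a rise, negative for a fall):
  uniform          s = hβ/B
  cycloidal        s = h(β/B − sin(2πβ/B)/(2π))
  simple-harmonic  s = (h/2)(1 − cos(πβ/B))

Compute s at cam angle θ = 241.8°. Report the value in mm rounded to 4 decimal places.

seg 1 [0°–43.6°] uniform, h=15: full span → s += 15 → s = 15.0000
seg 2 [43.6°–155.8°] dwell: s stays 15.0000
seg 3 [155.8°–271°] cycloidal, h=22: θ=241.8° here. β=86, B=115.2. 22·(0.7465 − sin(2π·0.7465)/(2π)) = 19.9242 → s = 34.9242

34.9242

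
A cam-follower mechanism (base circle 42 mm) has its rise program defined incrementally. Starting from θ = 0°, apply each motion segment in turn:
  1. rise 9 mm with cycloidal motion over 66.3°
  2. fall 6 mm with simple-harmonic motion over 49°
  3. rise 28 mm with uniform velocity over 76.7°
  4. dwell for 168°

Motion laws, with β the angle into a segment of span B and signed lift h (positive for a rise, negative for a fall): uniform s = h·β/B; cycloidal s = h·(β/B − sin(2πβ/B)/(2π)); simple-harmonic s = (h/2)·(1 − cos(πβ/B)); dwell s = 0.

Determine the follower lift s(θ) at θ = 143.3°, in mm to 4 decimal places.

seg 1 [0°–66.3°] cycloidal, h=9: full span → s += 9 → s = 9.0000
seg 2 [66.3°–115.3°] simple-harmonic, h=-6: full span → s += -6 → s = 3.0000
seg 3 [115.3°–192°] uniform, h=28: θ=143.3° here. β=28, B=76.7. 28·28/76.7 = 10.2216 → s = 13.2216

13.2216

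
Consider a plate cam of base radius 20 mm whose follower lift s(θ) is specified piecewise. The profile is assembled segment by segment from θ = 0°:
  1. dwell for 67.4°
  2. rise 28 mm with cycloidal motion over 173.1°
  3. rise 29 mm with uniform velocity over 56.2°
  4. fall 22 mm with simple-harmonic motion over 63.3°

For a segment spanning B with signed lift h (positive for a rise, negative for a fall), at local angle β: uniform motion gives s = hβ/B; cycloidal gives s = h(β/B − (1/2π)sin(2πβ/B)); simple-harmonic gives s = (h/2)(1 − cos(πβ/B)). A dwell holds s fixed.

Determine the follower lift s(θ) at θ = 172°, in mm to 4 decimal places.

seg 1 [0°–67.4°] dwell: s stays 0.0000
seg 2 [67.4°–240.5°] cycloidal, h=28: θ=172° here. β=104.6, B=173.1. 28·(0.6043 − sin(2π·0.6043)/(2π)) = 19.6350 → s = 19.6350

19.6350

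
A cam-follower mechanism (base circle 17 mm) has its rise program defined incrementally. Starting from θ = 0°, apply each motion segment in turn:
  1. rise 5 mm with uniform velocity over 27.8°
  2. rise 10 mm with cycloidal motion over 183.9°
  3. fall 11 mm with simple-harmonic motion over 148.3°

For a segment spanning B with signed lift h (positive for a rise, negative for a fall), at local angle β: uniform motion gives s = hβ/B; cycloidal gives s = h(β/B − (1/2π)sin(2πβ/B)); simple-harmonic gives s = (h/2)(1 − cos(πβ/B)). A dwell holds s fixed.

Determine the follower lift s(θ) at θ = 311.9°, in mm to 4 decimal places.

seg 1 [0°–27.8°] uniform, h=5: full span → s += 5 → s = 5.0000
seg 2 [27.8°–211.7°] cycloidal, h=10: full span → s += 10 → s = 15.0000
seg 3 [211.7°–360°] simple-harmonic, h=-11: θ=311.9° here. β=100.2, B=148.3. -11/2·(1 − cos(π·0.6757)) = -8.3834 → s = 6.6166

6.6166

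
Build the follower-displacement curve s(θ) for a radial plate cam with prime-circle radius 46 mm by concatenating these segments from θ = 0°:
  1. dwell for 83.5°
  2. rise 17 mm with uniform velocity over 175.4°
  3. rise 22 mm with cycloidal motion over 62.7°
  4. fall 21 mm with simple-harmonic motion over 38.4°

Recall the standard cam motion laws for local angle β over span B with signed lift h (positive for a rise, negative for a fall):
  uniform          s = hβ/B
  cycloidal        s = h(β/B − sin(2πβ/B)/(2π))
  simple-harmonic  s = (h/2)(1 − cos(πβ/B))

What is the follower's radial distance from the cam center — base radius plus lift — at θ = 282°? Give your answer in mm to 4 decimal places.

seg 1 [0°–83.5°] dwell: s stays 0.0000
seg 2 [83.5°–258.9°] uniform, h=17: full span → s += 17 → s = 17.0000
seg 3 [258.9°–321.6°] cycloidal, h=22: θ=282° here. β=23.1, B=62.7. 22·(0.3684 − sin(2π·0.3684)/(2π)) = 5.5292 → s = 22.5292
radial distance = base radius + s = 46 + 22.5292 = 68.5292

68.5292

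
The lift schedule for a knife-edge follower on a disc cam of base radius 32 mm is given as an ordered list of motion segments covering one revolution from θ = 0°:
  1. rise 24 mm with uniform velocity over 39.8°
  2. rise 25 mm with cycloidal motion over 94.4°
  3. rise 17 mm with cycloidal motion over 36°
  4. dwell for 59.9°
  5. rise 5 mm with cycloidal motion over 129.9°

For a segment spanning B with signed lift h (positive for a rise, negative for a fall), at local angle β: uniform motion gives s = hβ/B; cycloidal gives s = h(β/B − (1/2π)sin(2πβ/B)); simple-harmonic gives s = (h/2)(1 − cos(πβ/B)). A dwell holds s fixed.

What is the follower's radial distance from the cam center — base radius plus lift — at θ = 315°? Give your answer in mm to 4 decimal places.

seg 1 [0°–39.8°] uniform, h=24: full span → s += 24 → s = 24.0000
seg 2 [39.8°–134.2°] cycloidal, h=25: full span → s += 25 → s = 49.0000
seg 3 [134.2°–170.2°] cycloidal, h=17: full span → s += 17 → s = 66.0000
seg 4 [170.2°–230.1°] dwell: s stays 66.0000
seg 5 [230.1°–360°] cycloidal, h=5: θ=315° here. β=84.9, B=129.9. 5·(0.6536 − sin(2π·0.6536)/(2π)) = 3.9221 → s = 69.9221
radial distance = base radius + s = 32 + 69.9221 = 101.9221

101.9221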